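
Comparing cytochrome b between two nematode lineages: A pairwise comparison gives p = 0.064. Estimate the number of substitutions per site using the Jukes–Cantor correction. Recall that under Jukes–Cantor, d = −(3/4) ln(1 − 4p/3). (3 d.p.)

0.067

d = −(3/4) ln(1 − 4p/3) = −0.75 ln(1 − 0.085333) = −0.75 ln(0.914667)
  = −0.75 × (-0.089195) = 0.066896 substitutions/site.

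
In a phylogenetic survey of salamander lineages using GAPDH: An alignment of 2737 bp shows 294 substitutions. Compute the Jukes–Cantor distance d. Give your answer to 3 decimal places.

p = 294/2737 ≈ 0.107417.
d = −(3/4) ln(1 − 4p/3) = −0.75 ln(1 − 0.143223) = −0.75 ln(0.856777)
  = −0.75 × (-0.154578) = 0.115934 substitutions/site.

0.116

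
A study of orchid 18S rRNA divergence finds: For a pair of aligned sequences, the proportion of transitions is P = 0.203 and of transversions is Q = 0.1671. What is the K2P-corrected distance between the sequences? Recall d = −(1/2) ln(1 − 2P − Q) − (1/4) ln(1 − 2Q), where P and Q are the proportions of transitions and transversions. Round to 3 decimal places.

Under the Kimura two-parameter model, d = −½ ln(1 − 2P − Q) − ¼ ln(1 − 2Q).
1 − 2P − Q = 0.4269, giving −½ ln(0.4269) = 0.425603.
1 − 2Q = 0.6658, giving −¼ ln(0.6658) = 0.101691.
d = 0.425603 + 0.101691 = 0.527294.

0.527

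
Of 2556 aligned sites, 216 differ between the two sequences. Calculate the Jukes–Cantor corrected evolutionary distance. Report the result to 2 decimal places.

p = 216/2556 ≈ 0.084507.
d = −(3/4) ln(1 − 4p/3) = −0.75 ln(1 − 0.112676) = −0.75 ln(0.887324)
  = −0.75 × (-0.119545) = 0.089659 substitutions/site.

0.09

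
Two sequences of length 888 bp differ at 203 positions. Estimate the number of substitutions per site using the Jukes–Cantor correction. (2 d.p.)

0.27

p = 203/888 ≈ 0.228604.
d = −(3/4) ln(1 − 4p/3) = −0.75 ln(1 − 0.304805) = −0.75 ln(0.695195)
  = −0.75 × (-0.363563) = 0.272672 substitutions/site.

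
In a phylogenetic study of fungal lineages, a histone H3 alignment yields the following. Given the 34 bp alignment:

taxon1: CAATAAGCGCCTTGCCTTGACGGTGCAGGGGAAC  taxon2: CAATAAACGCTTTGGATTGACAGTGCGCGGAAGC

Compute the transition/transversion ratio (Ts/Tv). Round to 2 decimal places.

Transitions are A↔G and C↔T; transversions are all other mismatches.
Transitions: 6. Transversions: 3.
R = 6/3 = 2.00.

2.00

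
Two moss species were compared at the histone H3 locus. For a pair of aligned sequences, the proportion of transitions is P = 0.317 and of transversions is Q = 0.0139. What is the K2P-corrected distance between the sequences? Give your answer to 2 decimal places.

0.53

Under the Kimura two-parameter model, d = −½ ln(1 − 2P − Q) − ¼ ln(1 − 2Q).
1 − 2P − Q = 0.3521, giving −½ ln(0.3521) = 0.521920.
1 − 2Q = 0.9722, giving −¼ ln(0.9722) = 0.007048.
d = 0.521920 + 0.007048 = 0.528968.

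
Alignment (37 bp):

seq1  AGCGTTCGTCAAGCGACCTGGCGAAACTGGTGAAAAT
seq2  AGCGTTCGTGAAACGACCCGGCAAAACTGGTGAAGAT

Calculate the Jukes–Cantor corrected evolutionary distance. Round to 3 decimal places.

0.149

The sequences differ at 5 of 37 sites (10, 13, 19, 23, 35), so p = 5/37 ≈ 0.135135.
d = −(3/4) ln(1 − 4p/3) = −0.75 ln(1 − 0.18018) = −0.75 ln(0.81982)
  = −0.75 × (-0.198670) = 0.149003 substitutions/site.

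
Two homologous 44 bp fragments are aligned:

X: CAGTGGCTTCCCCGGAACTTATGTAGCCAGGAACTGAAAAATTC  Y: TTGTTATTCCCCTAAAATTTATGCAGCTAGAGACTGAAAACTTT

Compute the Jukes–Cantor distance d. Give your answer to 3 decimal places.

The sequences differ at 16 of 44 sites, so p = 16/44 ≈ 0.363636.
d = −(3/4) ln(1 − 4p/3) = −0.75 ln(1 − 0.484848) = −0.75 ln(0.515152)
  = −0.75 × (-0.663293) = 0.497470 substitutions/site.

0.497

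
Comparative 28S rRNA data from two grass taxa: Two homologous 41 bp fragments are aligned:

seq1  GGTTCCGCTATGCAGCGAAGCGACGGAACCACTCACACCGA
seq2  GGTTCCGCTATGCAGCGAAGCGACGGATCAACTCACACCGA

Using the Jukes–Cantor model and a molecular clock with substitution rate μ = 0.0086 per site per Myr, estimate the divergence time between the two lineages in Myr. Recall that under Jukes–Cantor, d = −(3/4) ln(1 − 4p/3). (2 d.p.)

2.93

The sequences differ at 2 of 41 sites (28, 30), so p = 2/41 ≈ 0.04878.
d = −(3/4) ln(1 − 4p/3) = −0.75 ln(1 − 0.06504) = −0.75 ln(0.93496)
  = −0.75 × (-0.067252) = 0.050439 substitutions/site.
Under a molecular clock d = 2μt, so t = d/(2μ) = 0.050439 / (2 × 0.0086) = 2.93 Myr.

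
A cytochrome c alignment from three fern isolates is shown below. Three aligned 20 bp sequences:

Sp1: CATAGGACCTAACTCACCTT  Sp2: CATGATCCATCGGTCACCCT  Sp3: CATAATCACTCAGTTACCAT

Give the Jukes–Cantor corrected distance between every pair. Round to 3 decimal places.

d(Sp1,Sp2) = 0.687, d(Sp1,Sp3) = 0.572, d(Sp2,Sp3) = 0.383

Sp1–Sp2: 9/20 sites differ → p = 0.45, d = −0.75 ln(1 − 0.6) = 0.687218 ≈ 0.687.
Sp1–Sp3: 8/20 sites differ → p = 0.4, d = −0.75 ln(1 − 0.533333) = 0.571605 ≈ 0.572.
Sp2–Sp3: 6/20 sites differ → p = 0.3, d = −0.75 ln(1 − 0.4) = 0.383119 ≈ 0.383.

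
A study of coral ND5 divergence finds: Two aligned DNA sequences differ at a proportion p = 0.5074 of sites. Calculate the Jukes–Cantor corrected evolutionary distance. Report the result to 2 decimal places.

0.85

d = −(3/4) ln(1 − 4p/3) = −0.75 ln(1 − 0.676533) = −0.75 ln(0.323467)
  = −0.75 × (-1.128658) = 0.846494 substitutions/site.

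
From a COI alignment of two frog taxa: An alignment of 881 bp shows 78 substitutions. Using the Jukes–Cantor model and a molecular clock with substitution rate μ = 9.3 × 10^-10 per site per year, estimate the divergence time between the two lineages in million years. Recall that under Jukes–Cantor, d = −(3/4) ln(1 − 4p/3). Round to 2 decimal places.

p = 78/881 ≈ 0.088536.
d = −(3/4) ln(1 − 4p/3) = −0.75 ln(1 − 0.118048) = −0.75 ln(0.881952)
  = −0.75 × (-0.125618) = 0.094214 substitutions/site.
Under a molecular clock d = 2μt, so t = d/(2μ) = 0.094214 / (2 × 9.3 × 10^-10) = 50.65 million years.

50.65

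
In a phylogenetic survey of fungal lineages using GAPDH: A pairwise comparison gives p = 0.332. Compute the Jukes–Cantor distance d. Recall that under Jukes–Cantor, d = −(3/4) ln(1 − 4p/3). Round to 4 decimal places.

d = −(3/4) ln(1 − 4p/3) = −0.75 ln(1 − 0.442667) = −0.75 ln(0.557333)
  = −0.75 × (-0.584592) = 0.438444 substitutions/site.

0.4384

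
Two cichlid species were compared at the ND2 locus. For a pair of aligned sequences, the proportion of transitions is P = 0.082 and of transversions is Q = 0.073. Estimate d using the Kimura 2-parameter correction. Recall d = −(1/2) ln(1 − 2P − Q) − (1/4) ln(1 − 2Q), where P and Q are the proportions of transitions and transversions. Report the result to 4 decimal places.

Under the Kimura two-parameter model, d = −½ ln(1 − 2P − Q) − ¼ ln(1 − 2Q).
1 − 2P − Q = 0.763, giving −½ ln(0.763) = 0.135249.
1 − 2Q = 0.854, giving −¼ ln(0.854) = 0.039456.
d = 0.135249 + 0.039456 = 0.174705.

0.1747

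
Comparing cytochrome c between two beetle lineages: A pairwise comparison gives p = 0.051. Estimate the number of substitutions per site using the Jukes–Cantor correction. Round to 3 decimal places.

0.053

d = −(3/4) ln(1 − 4p/3) = −0.75 ln(1 − 0.068) = −0.75 ln(0.932)
  = −0.75 × (-0.070422) = 0.052817 substitutions/site.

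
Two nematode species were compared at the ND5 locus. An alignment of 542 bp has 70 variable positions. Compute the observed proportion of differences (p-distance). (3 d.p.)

p = 70/542 = 0.129151… ≈ 0.129 (to 3 d.p.).

0.129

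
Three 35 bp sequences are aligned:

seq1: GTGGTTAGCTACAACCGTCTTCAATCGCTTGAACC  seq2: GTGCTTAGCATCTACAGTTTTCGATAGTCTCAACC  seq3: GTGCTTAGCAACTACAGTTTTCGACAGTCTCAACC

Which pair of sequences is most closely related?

seq1–seq2: 11/35 differ, p = 0.314, d = 0.407.
seq1–seq3: 11/35 differ, p = 0.314, d = 0.407.
seq2–seq3: 2/35 differ, p = 0.057, d = 0.059.
The smallest distance is between seq2 and seq3.

seq2 and seq3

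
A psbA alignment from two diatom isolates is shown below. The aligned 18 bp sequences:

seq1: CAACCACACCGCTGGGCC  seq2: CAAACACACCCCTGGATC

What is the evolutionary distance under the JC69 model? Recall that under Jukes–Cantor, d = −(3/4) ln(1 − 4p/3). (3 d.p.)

The sequences differ at 4 of 18 sites (4, 11, 16, 17), so p = 4/18 ≈ 0.222222.
d = −(3/4) ln(1 − 4p/3) = −0.75 ln(1 − 0.296296) = −0.75 ln(0.703704)
  = −0.75 × (-0.351397) = 0.263548 substitutions/site.

0.264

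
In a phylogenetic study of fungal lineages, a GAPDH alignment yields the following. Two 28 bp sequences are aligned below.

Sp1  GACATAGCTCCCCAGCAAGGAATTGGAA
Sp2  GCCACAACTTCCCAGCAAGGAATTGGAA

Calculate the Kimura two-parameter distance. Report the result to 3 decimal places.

0.162

Of 28 sites, 3 differences are transitions and 1 are transversions, so P = 3/28 ≈ 0.107143 and Q = 1/28 ≈ 0.035714.
Under the Kimura two-parameter model, d = −½ ln(1 − 2P − Q) − ¼ ln(1 − 2Q).
1 − 2P − Q = 0.75, giving −½ ln(0.75) = 0.143841.
1 − 2Q = 0.928572, giving −¼ ln(0.928572) = 0.018527.
d = 0.143841 + 0.018527 = 0.162368.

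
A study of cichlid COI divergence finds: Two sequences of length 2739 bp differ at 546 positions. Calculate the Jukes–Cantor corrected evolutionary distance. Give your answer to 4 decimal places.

0.2317

p = 546/2739 ≈ 0.199343.
d = −(3/4) ln(1 − 4p/3) = −0.75 ln(1 − 0.265791) = −0.75 ln(0.734209)
  = −0.75 × (-0.308962) = 0.231722 substitutions/site.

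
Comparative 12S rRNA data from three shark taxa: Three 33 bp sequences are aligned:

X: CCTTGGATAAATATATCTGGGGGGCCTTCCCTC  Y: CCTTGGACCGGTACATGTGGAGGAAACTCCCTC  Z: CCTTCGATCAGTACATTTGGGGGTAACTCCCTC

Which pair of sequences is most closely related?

Y and Z

X–Y: 11/33 differ, p = 0.333, d = 0.441.
X–Z: 9/33 differ, p = 0.273, d = 0.339.
Y–Z: 6/33 differ, p = 0.182, d = 0.208.
The smallest distance is between Y and Z.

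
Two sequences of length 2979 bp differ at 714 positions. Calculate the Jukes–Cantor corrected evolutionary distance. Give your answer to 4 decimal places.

0.2888

p = 714/2979 ≈ 0.239678.
d = −(3/4) ln(1 − 4p/3) = −0.75 ln(1 − 0.319571) = −0.75 ln(0.680429)
  = −0.75 × (-0.385032) = 0.288774 substitutions/site.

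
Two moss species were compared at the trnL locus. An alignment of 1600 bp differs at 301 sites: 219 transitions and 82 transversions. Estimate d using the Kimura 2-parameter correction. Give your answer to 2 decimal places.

P = 219/1600 = 0.136875 and Q = 82/1600 = 0.05125.
Under the Kimura two-parameter model, d = −½ ln(1 − 2P − Q) − ¼ ln(1 − 2Q).
1 − 2P − Q = 0.675, giving −½ ln(0.675) = 0.196521.
1 − 2Q = 0.8975, giving −¼ ln(0.8975) = 0.027036.
d = 0.196521 + 0.027036 = 0.223557.

0.22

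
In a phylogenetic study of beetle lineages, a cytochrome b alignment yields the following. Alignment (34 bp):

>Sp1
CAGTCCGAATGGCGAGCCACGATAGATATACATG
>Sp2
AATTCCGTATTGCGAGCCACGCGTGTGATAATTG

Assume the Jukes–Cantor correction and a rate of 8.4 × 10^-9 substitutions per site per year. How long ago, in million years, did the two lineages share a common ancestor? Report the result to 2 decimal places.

The sequences differ at 11 of 34 sites, so p = 11/34 ≈ 0.323529.
d = −(3/4) ln(1 − 4p/3) = −0.75 ln(1 − 0.431372) = −0.75 ln(0.568628)
  = −0.75 × (-0.564529) = 0.423397 substitutions/site.
Under a molecular clock d = 2μt, so t = d/(2μ) = 0.423397 / (2 × 8.4 × 10^-9) = 25.20 million years.

25.20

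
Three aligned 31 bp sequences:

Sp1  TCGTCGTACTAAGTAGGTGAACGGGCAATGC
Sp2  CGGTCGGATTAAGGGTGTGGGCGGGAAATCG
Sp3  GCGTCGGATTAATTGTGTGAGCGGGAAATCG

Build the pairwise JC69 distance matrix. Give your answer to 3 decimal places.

d(Sp1,Sp2) = 0.544, d(Sp1,Sp3) = 0.422, d(Sp2,Sp3) = 0.182

Sp1–Sp2: 12/31 sites differ → p ≈ 0.387097, d = −0.75 ln(1 − 0.516129) = 0.544453 ≈ 0.544.
Sp1–Sp3: 10/31 sites differ → p ≈ 0.322581, d = −0.75 ln(1 − 0.430108) = 0.421731 ≈ 0.422.
Sp2–Sp3: 5/31 sites differ → p ≈ 0.16129, d = −0.75 ln(1 − 0.215053) = 0.181604 ≈ 0.182.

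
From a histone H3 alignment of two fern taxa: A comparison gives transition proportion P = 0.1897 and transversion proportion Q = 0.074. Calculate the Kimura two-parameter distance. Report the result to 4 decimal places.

0.3421

Under the Kimura two-parameter model, d = −½ ln(1 − 2P − Q) − ¼ ln(1 − 2Q).
1 − 2P − Q = 0.5466, giving −½ ln(0.5466) = 0.302019.
1 − 2Q = 0.852, giving −¼ ln(0.852) = 0.040042.
d = 0.302019 + 0.040042 = 0.342061.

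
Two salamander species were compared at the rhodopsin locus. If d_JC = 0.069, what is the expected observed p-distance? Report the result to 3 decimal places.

p = (3/4)(1 − e^(−4d/3)) = 0.75 × (1 − e^(-0.092)) = 0.75 × (1 − 0.912105) = 0.065921.

0.066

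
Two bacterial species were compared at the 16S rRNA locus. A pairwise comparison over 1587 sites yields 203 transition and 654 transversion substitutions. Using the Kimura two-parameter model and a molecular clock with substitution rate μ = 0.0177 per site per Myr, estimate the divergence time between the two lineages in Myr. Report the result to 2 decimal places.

P = 203/1587 ≈ 0.127914 and Q = 654/1587 ≈ 0.412098.
Under the Kimura two-parameter model, d = −½ ln(1 − 2P − Q) − ¼ ln(1 − 2Q).
1 − 2P − Q = 0.332074, giving −½ ln(0.332074) = 0.551199.
1 − 2Q = 0.175804, giving −¼ ln(0.175804) = 0.434596.
d = 0.551199 + 0.434596 = 0.985795.
Under a molecular clock d = 2μt, so t = d/(2μ) = 0.985795 / (2 × 0.0177) = 27.85 Myr.

27.85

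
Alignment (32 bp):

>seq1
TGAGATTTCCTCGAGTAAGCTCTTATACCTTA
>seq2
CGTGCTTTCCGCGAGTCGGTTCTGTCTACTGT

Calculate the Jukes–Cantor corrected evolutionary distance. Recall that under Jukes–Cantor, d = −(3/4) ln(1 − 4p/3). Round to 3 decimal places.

0.657

The sequences differ at 14 of 32 sites, so p = 14/32 = 0.4375.
d = −(3/4) ln(1 − 4p/3) = −0.75 ln(1 − 0.583333) = −0.75 ln(0.416667)
  = −0.75 × (-0.875468) = 0.656601 substitutions/site.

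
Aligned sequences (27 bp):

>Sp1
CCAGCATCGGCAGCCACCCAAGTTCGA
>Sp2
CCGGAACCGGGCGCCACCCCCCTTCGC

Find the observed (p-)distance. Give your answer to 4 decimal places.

0.3333

The sequences differ at 9 of 27 positions (sites 3, 5, 7, 11, 12, 20, 21, 22, 27).
p = 9/27 = 0.333333… ≈ 0.3333 (to 4 d.p.).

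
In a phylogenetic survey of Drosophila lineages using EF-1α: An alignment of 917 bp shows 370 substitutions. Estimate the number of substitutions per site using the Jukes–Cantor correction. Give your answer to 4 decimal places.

p = 370/917 ≈ 0.40349.
d = −(3/4) ln(1 − 4p/3) = −0.75 ln(1 − 0.537987) = −0.75 ln(0.462013)
  = −0.75 × (-0.772162) = 0.579122 substitutions/site.

0.5791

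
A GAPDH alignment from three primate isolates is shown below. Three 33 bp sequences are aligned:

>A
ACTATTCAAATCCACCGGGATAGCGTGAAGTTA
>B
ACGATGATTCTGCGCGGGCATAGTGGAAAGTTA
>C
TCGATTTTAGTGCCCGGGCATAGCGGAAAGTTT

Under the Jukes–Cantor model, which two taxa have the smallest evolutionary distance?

B and C

A–B: 13/33 differ, p = 0.394, d = 0.559.
A–C: 12/33 differ, p = 0.364, d = 0.497.
B–C: 8/33 differ, p = 0.242, d = 0.293.
The smallest distance is between B and C.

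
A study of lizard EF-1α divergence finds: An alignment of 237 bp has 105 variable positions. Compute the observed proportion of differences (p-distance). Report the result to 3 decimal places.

p = 105/237 = 0.443037… ≈ 0.443 (to 3 d.p.).

0.443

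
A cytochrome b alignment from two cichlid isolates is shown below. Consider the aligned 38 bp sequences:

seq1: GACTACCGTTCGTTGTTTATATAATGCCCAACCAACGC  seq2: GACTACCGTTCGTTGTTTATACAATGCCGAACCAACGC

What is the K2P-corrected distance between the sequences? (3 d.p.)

0.055

Of 38 sites, 1 differences are transitions and 1 are transversions, so P = 1/38 ≈ 0.026316 and Q = 1/38 ≈ 0.026316.
Under the Kimura two-parameter model, d = −½ ln(1 − 2P − Q) − ¼ ln(1 − 2Q).
1 − 2P − Q = 0.921052, giving −½ ln(0.921052) = 0.041119.
1 − 2Q = 0.947368, giving −¼ ln(0.947368) = 0.013517.
d = 0.041119 + 0.013517 = 0.054636.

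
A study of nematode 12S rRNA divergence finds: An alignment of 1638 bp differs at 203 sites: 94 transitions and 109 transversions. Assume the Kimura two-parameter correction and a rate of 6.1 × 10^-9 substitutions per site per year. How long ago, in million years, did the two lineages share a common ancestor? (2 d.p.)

11.13

P = 94/1638 ≈ 0.057387 and Q = 109/1638 ≈ 0.066545.
Under the Kimura two-parameter model, d = −½ ln(1 − 2P − Q) − ¼ ln(1 − 2Q).
1 − 2P − Q = 0.818681, giving −½ ln(0.818681) = 0.100030.
1 − 2Q = 0.86691, giving −¼ ln(0.86691) = 0.035705.
d = 0.100030 + 0.035705 = 0.135735.
Under a molecular clock d = 2μt, so t = d/(2μ) = 0.135735 / (2 × 6.1 × 10^-9) = 11.13 million years.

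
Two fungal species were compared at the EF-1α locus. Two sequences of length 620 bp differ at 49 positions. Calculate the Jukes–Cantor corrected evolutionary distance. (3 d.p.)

0.084

p = 49/620 ≈ 0.079032.
d = −(3/4) ln(1 − 4p/3) = −0.75 ln(1 − 0.105376) = −0.75 ln(0.894624)
  = −0.75 × (-0.111352) = 0.083514 substitutions/site.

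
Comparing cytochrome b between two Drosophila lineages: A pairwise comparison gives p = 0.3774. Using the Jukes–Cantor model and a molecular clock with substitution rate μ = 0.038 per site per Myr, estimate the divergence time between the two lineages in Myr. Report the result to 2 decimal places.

6.90

d = −(3/4) ln(1 − 4p/3) = −0.75 ln(1 − 0.5032) = −0.75 ln(0.4968)
  = −0.75 × (-0.699568) = 0.524676 substitutions/site.
Under a molecular clock d = 2μt, so t = d/(2μ) = 0.524676 / (2 × 0.038) = 6.90 Myr.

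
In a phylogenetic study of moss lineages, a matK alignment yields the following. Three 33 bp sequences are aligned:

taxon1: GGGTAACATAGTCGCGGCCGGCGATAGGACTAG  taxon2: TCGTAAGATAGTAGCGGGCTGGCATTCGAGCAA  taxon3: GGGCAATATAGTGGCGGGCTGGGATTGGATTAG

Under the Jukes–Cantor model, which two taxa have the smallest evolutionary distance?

taxon1–taxon2: 13/33 differ, p = 0.394, d = 0.559.
taxon1–taxon3: 8/33 differ, p = 0.242, d = 0.293.
taxon2–taxon3: 10/33 differ, p = 0.303, d = 0.388.
The smallest distance is between taxon1 and taxon3.

taxon1 and taxon3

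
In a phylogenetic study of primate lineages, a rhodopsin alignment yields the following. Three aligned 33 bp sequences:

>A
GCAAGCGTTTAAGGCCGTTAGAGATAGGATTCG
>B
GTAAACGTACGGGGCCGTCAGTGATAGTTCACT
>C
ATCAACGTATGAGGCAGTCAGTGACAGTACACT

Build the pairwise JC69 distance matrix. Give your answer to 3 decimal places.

A–B: 13/33 sites differ → p ≈ 0.393939, d = −0.75 ln(1 − 0.525252) = 0.558728 ≈ 0.559.
A–C: 14/33 sites differ → p ≈ 0.424242, d = −0.75 ln(1 − 0.565656) = 0.625439 ≈ 0.625.
B–C: 7/33 sites differ → p ≈ 0.212121, d = −0.75 ln(1 − 0.282828) = 0.249330 ≈ 0.249.

d(A,B) = 0.559, d(A,C) = 0.625, d(B,C) = 0.249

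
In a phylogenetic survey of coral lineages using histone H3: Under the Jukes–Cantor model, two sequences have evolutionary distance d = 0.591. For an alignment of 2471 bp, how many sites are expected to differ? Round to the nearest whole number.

1010

Invert JC69: p = (3/4)(1 − e^(−4d/3)) = 0.75 × (1 − e^(-0.788)) = 0.75 × (1 − 0.454753) = 0.408935.
Expected differing sites = pL ≈ 0.408935 × 2471 = 1010.478385 ≈ 1010.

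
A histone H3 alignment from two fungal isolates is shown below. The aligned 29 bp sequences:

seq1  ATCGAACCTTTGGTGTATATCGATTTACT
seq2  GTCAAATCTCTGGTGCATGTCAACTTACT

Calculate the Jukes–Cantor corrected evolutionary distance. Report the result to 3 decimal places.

The sequences differ at 8 of 29 sites (1, 4, 7, 10, 16, 19, 22, 24), so p = 8/29 ≈ 0.275862.
d = −(3/4) ln(1 − 4p/3) = −0.75 ln(1 − 0.367816) = −0.75 ln(0.632184)
  = −0.75 × (-0.458575) = 0.343931 substitutions/site.

0.344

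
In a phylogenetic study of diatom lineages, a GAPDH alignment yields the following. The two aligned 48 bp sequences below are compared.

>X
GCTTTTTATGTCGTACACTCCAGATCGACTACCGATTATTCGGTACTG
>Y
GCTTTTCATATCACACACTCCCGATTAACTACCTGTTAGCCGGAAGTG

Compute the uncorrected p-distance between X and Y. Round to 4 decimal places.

0.2708

The sequences differ at 13 of 48 positions.
p = 13/48 = 0.270833… ≈ 0.2708 (to 4 d.p.).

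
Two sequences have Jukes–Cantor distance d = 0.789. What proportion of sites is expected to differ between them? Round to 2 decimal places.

0.49

p = (3/4)(1 − e^(−4d/3)) = 0.75 × (1 − e^(-1.052)) = 0.75 × (1 − 0.349239) = 0.488071.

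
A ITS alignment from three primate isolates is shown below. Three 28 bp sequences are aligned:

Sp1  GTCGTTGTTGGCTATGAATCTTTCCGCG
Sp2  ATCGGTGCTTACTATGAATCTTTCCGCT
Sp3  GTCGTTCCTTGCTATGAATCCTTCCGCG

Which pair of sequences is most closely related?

Sp1–Sp2: 6/28 differ, p = 0.214, d = 0.252.
Sp1–Sp3: 4/28 differ, p = 0.143, d = 0.158.
Sp2–Sp3: 6/28 differ, p = 0.214, d = 0.252.
The smallest distance is between Sp1 and Sp3.

Sp1 and Sp3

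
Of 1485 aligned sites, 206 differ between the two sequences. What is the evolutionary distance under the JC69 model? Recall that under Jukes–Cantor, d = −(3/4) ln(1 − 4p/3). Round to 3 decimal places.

0.153

p = 206/1485 ≈ 0.138721.
d = −(3/4) ln(1 − 4p/3) = −0.75 ln(1 − 0.184961) = −0.75 ln(0.815039)
  = −0.75 × (-0.204519) = 0.153389 substitutions/site.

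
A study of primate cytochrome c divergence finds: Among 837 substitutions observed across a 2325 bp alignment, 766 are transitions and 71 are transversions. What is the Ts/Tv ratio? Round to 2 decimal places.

10.79

R = 766/71 = 10.788732… ≈ 10.79 (to 2 d.p.).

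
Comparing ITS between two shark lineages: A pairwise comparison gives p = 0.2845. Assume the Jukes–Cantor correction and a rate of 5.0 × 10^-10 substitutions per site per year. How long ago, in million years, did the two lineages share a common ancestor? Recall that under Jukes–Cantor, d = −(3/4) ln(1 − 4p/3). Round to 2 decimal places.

d = −(3/4) ln(1 − 4p/3) = −0.75 ln(1 − 0.379333) = −0.75 ln(0.620667)
  = −0.75 × (-0.476961) = 0.357721 substitutions/site.
Under a molecular clock d = 2μt, so t = d/(2μ) = 0.357721 / (2 × 5.0 × 10^-10) = 357.72 million years.

357.72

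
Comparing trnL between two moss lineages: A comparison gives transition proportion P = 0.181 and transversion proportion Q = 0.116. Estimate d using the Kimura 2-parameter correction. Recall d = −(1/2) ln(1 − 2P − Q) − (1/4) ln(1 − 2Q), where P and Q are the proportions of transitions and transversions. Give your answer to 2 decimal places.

Under the Kimura two-parameter model, d = −½ ln(1 − 2P − Q) − ¼ ln(1 − 2Q).
1 − 2P − Q = 0.522, giving −½ ln(0.522) = 0.325044.
1 − 2Q = 0.768, giving −¼ ln(0.768) = 0.065991.
d = 0.325044 + 0.065991 = 0.391035.

0.39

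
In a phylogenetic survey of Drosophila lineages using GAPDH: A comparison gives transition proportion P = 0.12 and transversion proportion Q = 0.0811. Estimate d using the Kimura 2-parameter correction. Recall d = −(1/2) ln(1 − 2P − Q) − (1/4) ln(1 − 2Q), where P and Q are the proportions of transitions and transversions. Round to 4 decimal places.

0.2379

Under the Kimura two-parameter model, d = −½ ln(1 − 2P − Q) − ¼ ln(1 − 2Q).
1 − 2P − Q = 0.6789, giving −½ ln(0.6789) = 0.193641.
1 − 2Q = 0.8378, giving −¼ ln(0.8378) = 0.044244.
d = 0.193641 + 0.044244 = 0.237885.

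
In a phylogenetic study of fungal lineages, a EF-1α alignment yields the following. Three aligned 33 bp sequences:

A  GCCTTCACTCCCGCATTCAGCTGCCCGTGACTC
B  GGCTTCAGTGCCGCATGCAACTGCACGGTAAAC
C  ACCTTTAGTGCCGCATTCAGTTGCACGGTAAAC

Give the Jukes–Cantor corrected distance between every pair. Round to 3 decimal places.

A–B: 10/33 sites differ → p ≈ 0.30303, d = −0.75 ln(1 − 0.40404) = 0.388186 ≈ 0.388.
A–C: 10/33 sites differ → p ≈ 0.30303, d = −0.75 ln(1 − 0.40404) = 0.388186 ≈ 0.388.
B–C: 6/33 sites differ → p ≈ 0.181818, d = −0.75 ln(1 − 0.242424) = 0.208224 ≈ 0.208.

d(A,B) = 0.388, d(A,C) = 0.388, d(B,C) = 0.208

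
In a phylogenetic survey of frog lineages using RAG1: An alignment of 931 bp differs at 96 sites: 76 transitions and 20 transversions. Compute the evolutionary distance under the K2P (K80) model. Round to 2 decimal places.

P = 76/931 ≈ 0.081633 and Q = 20/931 ≈ 0.021482.
Under the Kimura two-parameter model, d = −½ ln(1 − 2P − Q) − ¼ ln(1 − 2Q).
1 − 2P − Q = 0.815252, giving −½ ln(0.815252) = 0.102129.
1 − 2Q = 0.957036, giving −¼ ln(0.957036) = 0.010979.
d = 0.102129 + 0.010979 = 0.113108.

0.11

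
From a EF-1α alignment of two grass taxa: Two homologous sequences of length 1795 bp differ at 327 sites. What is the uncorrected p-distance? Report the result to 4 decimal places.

0.1822

p = 327/1795 = 0.182172… ≈ 0.1822 (to 4 d.p.).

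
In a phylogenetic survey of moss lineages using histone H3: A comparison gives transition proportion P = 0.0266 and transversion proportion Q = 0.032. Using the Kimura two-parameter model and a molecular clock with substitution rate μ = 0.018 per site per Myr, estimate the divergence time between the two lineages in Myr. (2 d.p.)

1.70

Under the Kimura two-parameter model, d = −½ ln(1 − 2P − Q) − ¼ ln(1 − 2Q).
1 − 2P − Q = 0.9148, giving −½ ln(0.9148) = 0.044525.
1 − 2Q = 0.936, giving −¼ ln(0.936) = 0.016535.
d = 0.044525 + 0.016535 = 0.061060.
Under a molecular clock d = 2μt, so t = d/(2μ) = 0.061060 / (2 × 0.018) = 1.70 Myr.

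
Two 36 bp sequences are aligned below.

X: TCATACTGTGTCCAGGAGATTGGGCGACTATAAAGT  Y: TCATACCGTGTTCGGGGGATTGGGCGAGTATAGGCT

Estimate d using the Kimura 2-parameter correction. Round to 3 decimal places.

0.276

Of 36 sites, 6 differences are transitions and 2 are transversions, so P = 6/36 ≈ 0.166667 and Q = 2/36 ≈ 0.055556.
Under the Kimura two-parameter model, d = −½ ln(1 − 2P − Q) − ¼ ln(1 − 2Q).
1 − 2P − Q = 0.61111, giving −½ ln(0.61111) = 0.246239.
1 − 2Q = 0.888888, giving −¼ ln(0.888888) = 0.029446.
d = 0.246239 + 0.029446 = 0.275685.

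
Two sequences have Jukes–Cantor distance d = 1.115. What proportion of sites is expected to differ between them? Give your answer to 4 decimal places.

p = (3/4)(1 − e^(−4d/3)) = 0.75 × (1 − e^(-1.486667)) = 0.75 × (1 − 0.226125) = 0.580406.

0.5804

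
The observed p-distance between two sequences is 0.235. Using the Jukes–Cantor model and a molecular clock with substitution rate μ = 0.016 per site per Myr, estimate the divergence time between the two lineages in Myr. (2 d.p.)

8.81

d = −(3/4) ln(1 − 4p/3) = −0.75 ln(1 − 0.313333) = −0.75 ln(0.686667)
  = −0.75 × (-0.375906) = 0.281930 substitutions/site.
Under a molecular clock d = 2μt, so t = d/(2μ) = 0.281930 / (2 × 0.016) = 8.81 Myr.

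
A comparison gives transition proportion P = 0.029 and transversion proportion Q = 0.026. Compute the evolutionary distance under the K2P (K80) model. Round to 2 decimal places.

0.06

Under the Kimura two-parameter model, d = −½ ln(1 − 2P − Q) − ¼ ln(1 − 2Q).
1 − 2P − Q = 0.916, giving −½ ln(0.916) = 0.043869.
1 − 2Q = 0.948, giving −¼ ln(0.948) = 0.013350.
d = 0.043869 + 0.013350 = 0.057219.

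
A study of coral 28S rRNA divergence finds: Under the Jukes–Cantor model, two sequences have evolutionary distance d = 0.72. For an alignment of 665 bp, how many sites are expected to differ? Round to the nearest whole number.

308

Invert JC69: p = (3/4)(1 − e^(−4d/3)) = 0.75 × (1 − e^(-0.96)) = 0.75 × (1 − 0.382893) = 0.462830.
Expected differing sites = pL ≈ 0.462830 × 665 = 307.78195 ≈ 308.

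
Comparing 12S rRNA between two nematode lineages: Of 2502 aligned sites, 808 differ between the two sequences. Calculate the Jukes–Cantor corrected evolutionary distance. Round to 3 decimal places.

p = 808/2502 ≈ 0.322942.
d = −(3/4) ln(1 − 4p/3) = −0.75 ln(1 − 0.430589) = −0.75 ln(0.569411)
  = −0.75 × (-0.563153) = 0.422365 substitutions/site.

0.422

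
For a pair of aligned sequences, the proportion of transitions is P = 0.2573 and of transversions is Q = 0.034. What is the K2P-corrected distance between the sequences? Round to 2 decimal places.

Under the Kimura two-parameter model, d = −½ ln(1 − 2P − Q) − ¼ ln(1 − 2Q).
1 − 2P − Q = 0.4514, giving −½ ln(0.4514) = 0.397701.
1 − 2Q = 0.932, giving −¼ ln(0.932) = 0.017606.
d = 0.397701 + 0.017606 = 0.415307.

0.42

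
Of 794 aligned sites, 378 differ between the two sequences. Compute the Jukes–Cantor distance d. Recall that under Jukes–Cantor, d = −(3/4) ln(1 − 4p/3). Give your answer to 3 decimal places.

p = 378/794 ≈ 0.476071.
d = −(3/4) ln(1 − 4p/3) = −0.75 ln(1 − 0.634761) = −0.75 ln(0.365239)
  = −0.75 × (-1.007203) = 0.755402 substitutions/site.

0.755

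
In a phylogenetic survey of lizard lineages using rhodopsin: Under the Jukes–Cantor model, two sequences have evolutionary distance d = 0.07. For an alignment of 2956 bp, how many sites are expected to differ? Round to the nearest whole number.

198

Invert JC69: p = (3/4)(1 − e^(−4d/3)) = 0.75 × (1 − e^(-0.093333)) = 0.75 × (1 − 0.910890) = 0.066833.
Expected differing sites = pL ≈ 0.066833 × 2956 = 197.558348 ≈ 198.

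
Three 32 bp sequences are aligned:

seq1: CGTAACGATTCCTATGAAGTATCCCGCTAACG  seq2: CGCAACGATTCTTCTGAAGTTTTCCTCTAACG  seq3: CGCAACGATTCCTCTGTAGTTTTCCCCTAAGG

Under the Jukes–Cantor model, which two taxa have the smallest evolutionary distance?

seq1–seq2: 6/32 differ, p = 0.188, d = 0.216.
seq1–seq3: 7/32 differ, p = 0.219, d = 0.259.
seq2–seq3: 4/32 differ, p = 0.125, d = 0.137.
The smallest distance is between seq2 and seq3.

seq2 and seq3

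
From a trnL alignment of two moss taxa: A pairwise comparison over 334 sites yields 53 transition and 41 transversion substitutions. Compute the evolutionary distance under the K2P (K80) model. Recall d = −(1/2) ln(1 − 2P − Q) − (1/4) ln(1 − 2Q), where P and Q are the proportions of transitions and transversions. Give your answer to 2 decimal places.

0.36

P = 53/334 ≈ 0.158683 and Q = 41/334 ≈ 0.122754.
Under the Kimura two-parameter model, d = −½ ln(1 − 2P − Q) − ¼ ln(1 − 2Q).
1 − 2P − Q = 0.55988, giving −½ ln(0.55988) = 0.290016.
1 − 2Q = 0.754492, giving −¼ ln(0.754492) = 0.070428.
d = 0.290016 + 0.070428 = 0.360444.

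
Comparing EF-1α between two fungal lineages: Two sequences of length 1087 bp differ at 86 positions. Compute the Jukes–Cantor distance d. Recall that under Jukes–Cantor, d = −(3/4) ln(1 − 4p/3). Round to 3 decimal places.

p = 86/1087 ≈ 0.079117.
d = −(3/4) ln(1 − 4p/3) = −0.75 ln(1 − 0.105489) = −0.75 ln(0.894511)
  = −0.75 × (-0.111478) = 0.083609 substitutions/site.

0.084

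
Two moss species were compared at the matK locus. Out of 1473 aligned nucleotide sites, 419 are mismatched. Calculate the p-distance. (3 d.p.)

p = 419/1473 = 0.284453… ≈ 0.284 (to 3 d.p.).

0.284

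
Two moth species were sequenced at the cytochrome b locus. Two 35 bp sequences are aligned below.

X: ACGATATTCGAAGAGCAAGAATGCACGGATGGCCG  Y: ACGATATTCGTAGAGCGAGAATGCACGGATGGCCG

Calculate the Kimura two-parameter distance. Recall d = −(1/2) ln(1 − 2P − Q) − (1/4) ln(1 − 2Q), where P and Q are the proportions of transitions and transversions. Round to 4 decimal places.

0.0595

Of 35 sites, 1 differences are transitions and 1 are transversions, so P = 1/35 ≈ 0.028571 and Q = 1/35 ≈ 0.028571.
Under the Kimura two-parameter model, d = −½ ln(1 − 2P − Q) − ¼ ln(1 − 2Q).
1 − 2P − Q = 0.914287, giving −½ ln(0.914287) = 0.044805.
1 − 2Q = 0.942858, giving −¼ ln(0.942858) = 0.014710.
d = 0.044805 + 0.014710 = 0.059515.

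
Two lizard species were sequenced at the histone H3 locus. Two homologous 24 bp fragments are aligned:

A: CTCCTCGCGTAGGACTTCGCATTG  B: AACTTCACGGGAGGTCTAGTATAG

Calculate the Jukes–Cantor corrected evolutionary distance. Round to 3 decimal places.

The sequences differ at 13 of 24 sites, so p = 13/24 ≈ 0.541667.
d = −(3/4) ln(1 − 4p/3) = −0.75 ln(1 − 0.722223) = −0.75 ln(0.277777)
  = −0.75 × (-1.280937) = 0.960703 substitutions/site.

0.961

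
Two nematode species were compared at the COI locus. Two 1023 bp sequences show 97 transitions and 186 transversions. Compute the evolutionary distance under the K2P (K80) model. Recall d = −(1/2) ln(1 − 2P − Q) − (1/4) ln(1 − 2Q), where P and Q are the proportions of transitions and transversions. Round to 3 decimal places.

0.345

P = 97/1023 ≈ 0.094819 and Q = 186/1023 ≈ 0.181818.
Under the Kimura two-parameter model, d = −½ ln(1 − 2P − Q) − ¼ ln(1 − 2Q).
1 − 2P − Q = 0.628544, giving −½ ln(0.628544) = 0.232175.
1 − 2Q = 0.636364, giving −¼ ln(0.636364) = 0.112996.
d = 0.232175 + 0.112996 = 0.345171.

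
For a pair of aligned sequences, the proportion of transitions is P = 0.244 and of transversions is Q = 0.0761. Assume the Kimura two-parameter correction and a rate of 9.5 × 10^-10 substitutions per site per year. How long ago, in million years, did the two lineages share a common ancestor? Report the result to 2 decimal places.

240.24

Under the Kimura two-parameter model, d = −½ ln(1 − 2P − Q) − ¼ ln(1 − 2Q).
1 − 2P − Q = 0.4359, giving −½ ln(0.4359) = 0.415171.
1 − 2Q = 0.8478, giving −¼ ln(0.8478) = 0.041278.
d = 0.415171 + 0.041278 = 0.456449.
Under a molecular clock d = 2μt, so t = d/(2μ) = 0.456449 / (2 × 9.5 × 10^-10) = 240.24 million years.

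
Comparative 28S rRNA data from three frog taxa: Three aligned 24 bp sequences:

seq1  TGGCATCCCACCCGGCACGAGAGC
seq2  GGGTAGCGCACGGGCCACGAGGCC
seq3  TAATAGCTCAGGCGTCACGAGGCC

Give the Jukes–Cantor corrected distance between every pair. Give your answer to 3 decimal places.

seq1–seq2: 9/24 sites differ → p = 0.375, d = −0.75 ln(1 − 0.5) = 0.519860 ≈ 0.520.
seq1–seq3: 10/24 sites differ → p ≈ 0.416667, d = −0.75 ln(1 − 0.555556) = 0.608198 ≈ 0.608.
seq2–seq3: 7/24 sites differ → p ≈ 0.291667, d = −0.75 ln(1 − 0.388889) = 0.369358 ≈ 0.369.

d(seq1,seq2) = 0.520, d(seq1,seq3) = 0.608, d(seq2,seq3) = 0.369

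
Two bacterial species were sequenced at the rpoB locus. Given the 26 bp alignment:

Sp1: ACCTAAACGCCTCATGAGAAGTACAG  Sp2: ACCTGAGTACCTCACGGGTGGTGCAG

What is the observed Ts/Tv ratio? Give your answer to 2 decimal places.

8.00

Transitions are A↔G and C↔T; transversions are all other mismatches.
Transitions: 8. Transversions: 1.
R = 8/1 = 8.00.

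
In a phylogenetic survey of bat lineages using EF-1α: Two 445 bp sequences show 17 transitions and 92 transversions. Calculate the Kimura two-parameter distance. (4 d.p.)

0.2998

P = 17/445 ≈ 0.038202 and Q = 92/445 ≈ 0.206742.
Under the Kimura two-parameter model, d = −½ ln(1 − 2P − Q) − ¼ ln(1 − 2Q).
1 − 2P − Q = 0.716854, giving −½ ln(0.716854) = 0.166442.
1 − 2Q = 0.586516, giving −¼ ln(0.586516) = 0.133389.
d = 0.166442 + 0.133389 = 0.299831.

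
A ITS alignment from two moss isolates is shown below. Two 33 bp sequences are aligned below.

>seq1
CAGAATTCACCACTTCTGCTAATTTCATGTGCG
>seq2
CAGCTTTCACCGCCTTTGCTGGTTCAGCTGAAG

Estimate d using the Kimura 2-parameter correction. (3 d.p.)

Of 33 sites, 9 differences are transitions and 6 are transversions, so P = 9/33 ≈ 0.272727 and Q = 6/33 ≈ 0.181818.
Under the Kimura two-parameter model, d = −½ ln(1 − 2P − Q) − ¼ ln(1 − 2Q).
1 − 2P − Q = 0.272728, giving −½ ln(0.272728) = 0.649640.
1 − 2Q = 0.636364, giving −¼ ln(0.636364) = 0.112996.
d = 0.649640 + 0.112996 = 0.762636.

0.763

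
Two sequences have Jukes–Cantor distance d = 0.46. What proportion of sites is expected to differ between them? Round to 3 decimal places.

p = (3/4)(1 − e^(−4d/3)) = 0.75 × (1 − e^(-0.613333)) = 0.75 × (1 − 0.541543) = 0.343843.

0.344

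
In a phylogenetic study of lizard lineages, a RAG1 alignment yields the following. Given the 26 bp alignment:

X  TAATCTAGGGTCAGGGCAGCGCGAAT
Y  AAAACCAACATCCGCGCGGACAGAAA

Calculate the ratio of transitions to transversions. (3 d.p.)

0.444

Transitions are A↔G and C↔T; transversions are all other mismatches.
Transitions: 4. Transversions: 9.
R = 4/9 = 0.444444… ≈ 0.444 (to 3 d.p.).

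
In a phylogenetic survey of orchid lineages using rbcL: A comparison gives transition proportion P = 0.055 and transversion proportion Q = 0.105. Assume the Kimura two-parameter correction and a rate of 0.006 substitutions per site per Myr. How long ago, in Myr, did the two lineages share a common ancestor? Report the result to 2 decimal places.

Under the Kimura two-parameter model, d = −½ ln(1 − 2P − Q) − ¼ ln(1 − 2Q).
1 − 2P − Q = 0.785, giving −½ ln(0.785) = 0.121036.
1 − 2Q = 0.79, giving −¼ ln(0.79) = 0.058931.
d = 0.121036 + 0.058931 = 0.179967.
Under a molecular clock d = 2μt, so t = d/(2μ) = 0.179967 / (2 × 0.006) = 15.00 Myr.

15.00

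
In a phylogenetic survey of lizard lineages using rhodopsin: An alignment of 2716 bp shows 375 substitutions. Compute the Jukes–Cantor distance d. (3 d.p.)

p = 375/2716 ≈ 0.138071.
d = −(3/4) ln(1 − 4p/3) = −0.75 ln(1 − 0.184095) = −0.75 ln(0.815905)
  = −0.75 × (-0.203457) = 0.152593 substitutions/site.

0.153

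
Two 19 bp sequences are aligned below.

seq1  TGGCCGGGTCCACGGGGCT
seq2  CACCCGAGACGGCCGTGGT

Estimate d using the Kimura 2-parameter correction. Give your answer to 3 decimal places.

Of 19 sites, 4 differences are transitions and 6 are transversions, so P = 4/19 ≈ 0.210526 and Q = 6/19 ≈ 0.315789.
Under the Kimura two-parameter model, d = −½ ln(1 − 2P − Q) − ¼ ln(1 − 2Q).
1 − 2P − Q = 0.263159, giving −½ ln(0.263159) = 0.667498.
1 − 2Q = 0.368422, giving −¼ ln(0.368422) = 0.249632.
d = 0.667498 + 0.249632 = 0.917130.

0.917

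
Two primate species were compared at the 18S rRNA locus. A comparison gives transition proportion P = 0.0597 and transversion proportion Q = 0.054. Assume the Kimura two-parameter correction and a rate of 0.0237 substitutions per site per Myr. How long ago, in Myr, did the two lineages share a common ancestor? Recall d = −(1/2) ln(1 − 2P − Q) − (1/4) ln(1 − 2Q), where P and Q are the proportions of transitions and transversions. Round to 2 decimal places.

Under the Kimura two-parameter model, d = −½ ln(1 − 2P − Q) − ¼ ln(1 − 2Q).
1 − 2P − Q = 0.8266, giving −½ ln(0.8266) = 0.095217.
1 − 2Q = 0.892, giving −¼ ln(0.892) = 0.028572.
d = 0.095217 + 0.028572 = 0.123789.
Under a molecular clock d = 2μt, so t = d/(2μ) = 0.123789 / (2 × 0.0237) = 2.61 Myr.

2.61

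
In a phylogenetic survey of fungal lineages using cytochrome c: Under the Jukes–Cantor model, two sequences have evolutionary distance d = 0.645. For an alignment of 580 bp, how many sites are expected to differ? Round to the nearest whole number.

251

Invert JC69: p = (3/4)(1 − e^(−4d/3)) = 0.75 × (1 − e^(-0.86)) = 0.75 × (1 − 0.423162) = 0.432629.
Expected differing sites = pL ≈ 0.432629 × 580 = 250.92482 ≈ 251.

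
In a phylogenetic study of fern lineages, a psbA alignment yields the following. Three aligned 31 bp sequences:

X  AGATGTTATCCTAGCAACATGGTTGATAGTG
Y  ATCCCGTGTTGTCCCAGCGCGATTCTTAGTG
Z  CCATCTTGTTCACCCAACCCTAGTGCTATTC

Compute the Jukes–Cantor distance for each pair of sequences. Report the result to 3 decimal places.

X–Y: 16/31 sites differ → p ≈ 0.516129, d = −0.75 ln(1 − 0.688172) = 0.873978 ≈ 0.874.
X–Z: 16/31 sites differ → p ≈ 0.516129, d = −0.75 ln(1 − 0.688172) = 0.873978 ≈ 0.874.
Y–Z: 15/31 sites differ → p ≈ 0.483871, d = −0.75 ln(1 − 0.645161) = 0.777068 ≈ 0.777.

d(X,Y) = 0.874, d(X,Z) = 0.874, d(Y,Z) = 0.777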